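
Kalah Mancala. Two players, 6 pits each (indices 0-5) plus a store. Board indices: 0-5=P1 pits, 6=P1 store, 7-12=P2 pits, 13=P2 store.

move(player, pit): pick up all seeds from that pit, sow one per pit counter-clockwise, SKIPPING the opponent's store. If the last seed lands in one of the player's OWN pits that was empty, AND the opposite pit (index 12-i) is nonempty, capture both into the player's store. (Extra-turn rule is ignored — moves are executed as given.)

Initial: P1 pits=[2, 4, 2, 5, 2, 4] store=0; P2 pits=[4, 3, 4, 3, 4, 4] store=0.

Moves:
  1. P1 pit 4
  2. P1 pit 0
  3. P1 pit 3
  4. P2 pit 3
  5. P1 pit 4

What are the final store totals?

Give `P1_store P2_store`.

Move 1: P1 pit4 -> P1=[2,4,2,5,0,5](1) P2=[4,3,4,3,4,4](0)
Move 2: P1 pit0 -> P1=[0,5,3,5,0,5](1) P2=[4,3,4,3,4,4](0)
Move 3: P1 pit3 -> P1=[0,5,3,0,1,6](2) P2=[5,4,4,3,4,4](0)
Move 4: P2 pit3 -> P1=[0,5,3,0,1,6](2) P2=[5,4,4,0,5,5](1)
Move 5: P1 pit4 -> P1=[0,5,3,0,0,7](2) P2=[5,4,4,0,5,5](1)

Answer: 2 1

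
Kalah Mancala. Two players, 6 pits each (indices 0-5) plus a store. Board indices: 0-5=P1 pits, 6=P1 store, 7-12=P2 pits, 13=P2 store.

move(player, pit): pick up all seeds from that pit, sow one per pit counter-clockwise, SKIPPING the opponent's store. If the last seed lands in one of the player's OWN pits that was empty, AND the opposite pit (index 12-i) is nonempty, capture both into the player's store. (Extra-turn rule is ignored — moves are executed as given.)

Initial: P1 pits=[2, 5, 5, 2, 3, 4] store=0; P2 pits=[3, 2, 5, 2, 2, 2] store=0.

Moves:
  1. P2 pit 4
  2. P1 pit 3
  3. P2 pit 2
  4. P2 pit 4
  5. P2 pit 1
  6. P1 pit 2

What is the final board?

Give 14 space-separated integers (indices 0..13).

Move 1: P2 pit4 -> P1=[2,5,5,2,3,4](0) P2=[3,2,5,2,0,3](1)
Move 2: P1 pit3 -> P1=[2,5,5,0,4,5](0) P2=[3,2,5,2,0,3](1)
Move 3: P2 pit2 -> P1=[3,5,5,0,4,5](0) P2=[3,2,0,3,1,4](2)
Move 4: P2 pit4 -> P1=[3,5,5,0,4,5](0) P2=[3,2,0,3,0,5](2)
Move 5: P2 pit1 -> P1=[3,5,5,0,4,5](0) P2=[3,0,1,4,0,5](2)
Move 6: P1 pit2 -> P1=[3,5,0,1,5,6](1) P2=[4,0,1,4,0,5](2)

Answer: 3 5 0 1 5 6 1 4 0 1 4 0 5 2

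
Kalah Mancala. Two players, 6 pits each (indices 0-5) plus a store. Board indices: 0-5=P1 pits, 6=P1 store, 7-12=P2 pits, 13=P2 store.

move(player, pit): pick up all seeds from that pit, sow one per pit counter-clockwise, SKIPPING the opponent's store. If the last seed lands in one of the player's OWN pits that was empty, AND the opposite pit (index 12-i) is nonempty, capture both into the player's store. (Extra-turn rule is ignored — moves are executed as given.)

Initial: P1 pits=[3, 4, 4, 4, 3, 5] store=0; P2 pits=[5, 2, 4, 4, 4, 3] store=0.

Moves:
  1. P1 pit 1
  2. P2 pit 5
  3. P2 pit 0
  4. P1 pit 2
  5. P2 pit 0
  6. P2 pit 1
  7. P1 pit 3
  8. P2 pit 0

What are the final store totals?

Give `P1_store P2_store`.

Move 1: P1 pit1 -> P1=[3,0,5,5,4,6](0) P2=[5,2,4,4,4,3](0)
Move 2: P2 pit5 -> P1=[4,1,5,5,4,6](0) P2=[5,2,4,4,4,0](1)
Move 3: P2 pit0 -> P1=[0,1,5,5,4,6](0) P2=[0,3,5,5,5,0](6)
Move 4: P1 pit2 -> P1=[0,1,0,6,5,7](1) P2=[1,3,5,5,5,0](6)
Move 5: P2 pit0 -> P1=[0,1,0,6,5,7](1) P2=[0,4,5,5,5,0](6)
Move 6: P2 pit1 -> P1=[0,1,0,6,5,7](1) P2=[0,0,6,6,6,1](6)
Move 7: P1 pit3 -> P1=[0,1,0,0,6,8](2) P2=[1,1,7,6,6,1](6)
Move 8: P2 pit0 -> P1=[0,1,0,0,6,8](2) P2=[0,2,7,6,6,1](6)

Answer: 2 6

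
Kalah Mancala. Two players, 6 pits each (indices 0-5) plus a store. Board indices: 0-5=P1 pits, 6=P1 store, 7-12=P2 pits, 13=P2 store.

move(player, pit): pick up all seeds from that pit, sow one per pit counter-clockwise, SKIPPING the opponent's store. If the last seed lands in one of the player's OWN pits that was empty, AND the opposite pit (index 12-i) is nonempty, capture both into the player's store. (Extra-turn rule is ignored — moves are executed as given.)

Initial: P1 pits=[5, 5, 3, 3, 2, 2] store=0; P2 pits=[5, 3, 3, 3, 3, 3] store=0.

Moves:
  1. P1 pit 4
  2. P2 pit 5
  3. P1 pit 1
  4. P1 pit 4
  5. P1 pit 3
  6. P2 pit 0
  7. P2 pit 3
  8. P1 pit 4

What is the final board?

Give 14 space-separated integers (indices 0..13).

Move 1: P1 pit4 -> P1=[5,5,3,3,0,3](1) P2=[5,3,3,3,3,3](0)
Move 2: P2 pit5 -> P1=[6,6,3,3,0,3](1) P2=[5,3,3,3,3,0](1)
Move 3: P1 pit1 -> P1=[6,0,4,4,1,4](2) P2=[6,3,3,3,3,0](1)
Move 4: P1 pit4 -> P1=[6,0,4,4,0,5](2) P2=[6,3,3,3,3,0](1)
Move 5: P1 pit3 -> P1=[6,0,4,0,1,6](3) P2=[7,3,3,3,3,0](1)
Move 6: P2 pit0 -> P1=[7,0,4,0,1,6](3) P2=[0,4,4,4,4,1](2)
Move 7: P2 pit3 -> P1=[8,0,4,0,1,6](3) P2=[0,4,4,0,5,2](3)
Move 8: P1 pit4 -> P1=[8,0,4,0,0,7](3) P2=[0,4,4,0,5,2](3)

Answer: 8 0 4 0 0 7 3 0 4 4 0 5 2 3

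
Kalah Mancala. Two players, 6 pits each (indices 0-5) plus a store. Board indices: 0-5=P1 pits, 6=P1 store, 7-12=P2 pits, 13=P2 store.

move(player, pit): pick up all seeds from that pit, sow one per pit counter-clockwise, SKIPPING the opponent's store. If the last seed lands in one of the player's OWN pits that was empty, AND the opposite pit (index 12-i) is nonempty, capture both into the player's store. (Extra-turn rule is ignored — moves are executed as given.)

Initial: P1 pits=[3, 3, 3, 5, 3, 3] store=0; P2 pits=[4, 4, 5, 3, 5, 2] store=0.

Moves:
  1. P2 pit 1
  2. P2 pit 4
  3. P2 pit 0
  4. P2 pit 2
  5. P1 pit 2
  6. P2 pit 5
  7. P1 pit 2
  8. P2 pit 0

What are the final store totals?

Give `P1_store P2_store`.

Move 1: P2 pit1 -> P1=[3,3,3,5,3,3](0) P2=[4,0,6,4,6,3](0)
Move 2: P2 pit4 -> P1=[4,4,4,6,3,3](0) P2=[4,0,6,4,0,4](1)
Move 3: P2 pit0 -> P1=[4,0,4,6,3,3](0) P2=[0,1,7,5,0,4](6)
Move 4: P2 pit2 -> P1=[5,1,5,6,3,3](0) P2=[0,1,0,6,1,5](7)
Move 5: P1 pit2 -> P1=[5,1,0,7,4,4](1) P2=[1,1,0,6,1,5](7)
Move 6: P2 pit5 -> P1=[6,2,1,8,4,4](1) P2=[1,1,0,6,1,0](8)
Move 7: P1 pit2 -> P1=[6,2,0,9,4,4](1) P2=[1,1,0,6,1,0](8)
Move 8: P2 pit0 -> P1=[6,2,0,9,4,4](1) P2=[0,2,0,6,1,0](8)

Answer: 1 8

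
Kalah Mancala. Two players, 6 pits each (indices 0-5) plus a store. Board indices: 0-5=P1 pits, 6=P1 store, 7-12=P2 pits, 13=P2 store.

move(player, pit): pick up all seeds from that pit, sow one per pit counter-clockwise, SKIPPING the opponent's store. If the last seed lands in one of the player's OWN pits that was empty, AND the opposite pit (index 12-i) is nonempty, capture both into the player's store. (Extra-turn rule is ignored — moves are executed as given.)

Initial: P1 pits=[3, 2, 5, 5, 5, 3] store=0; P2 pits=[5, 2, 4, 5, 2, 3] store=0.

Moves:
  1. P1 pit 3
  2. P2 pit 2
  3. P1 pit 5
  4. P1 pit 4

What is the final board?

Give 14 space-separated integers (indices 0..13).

Answer: 3 2 5 0 0 1 3 8 5 2 7 3 4 1

Derivation:
Move 1: P1 pit3 -> P1=[3,2,5,0,6,4](1) P2=[6,3,4,5,2,3](0)
Move 2: P2 pit2 -> P1=[3,2,5,0,6,4](1) P2=[6,3,0,6,3,4](1)
Move 3: P1 pit5 -> P1=[3,2,5,0,6,0](2) P2=[7,4,1,6,3,4](1)
Move 4: P1 pit4 -> P1=[3,2,5,0,0,1](3) P2=[8,5,2,7,3,4](1)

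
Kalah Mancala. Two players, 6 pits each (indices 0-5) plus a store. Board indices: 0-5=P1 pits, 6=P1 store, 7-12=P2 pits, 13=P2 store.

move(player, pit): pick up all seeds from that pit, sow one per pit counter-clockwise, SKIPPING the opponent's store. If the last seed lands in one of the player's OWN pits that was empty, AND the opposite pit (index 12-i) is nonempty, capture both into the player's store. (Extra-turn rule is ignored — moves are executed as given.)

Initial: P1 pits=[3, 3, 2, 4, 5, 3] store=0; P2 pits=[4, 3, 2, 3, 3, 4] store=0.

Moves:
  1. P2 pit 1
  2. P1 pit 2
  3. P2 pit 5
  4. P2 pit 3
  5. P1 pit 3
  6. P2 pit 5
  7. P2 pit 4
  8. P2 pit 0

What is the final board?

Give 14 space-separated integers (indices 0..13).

Answer: 6 5 2 0 7 4 1 0 2 4 1 1 2 4

Derivation:
Move 1: P2 pit1 -> P1=[3,3,2,4,5,3](0) P2=[4,0,3,4,4,4](0)
Move 2: P1 pit2 -> P1=[3,3,0,5,6,3](0) P2=[4,0,3,4,4,4](0)
Move 3: P2 pit5 -> P1=[4,4,1,5,6,3](0) P2=[4,0,3,4,4,0](1)
Move 4: P2 pit3 -> P1=[5,4,1,5,6,3](0) P2=[4,0,3,0,5,1](2)
Move 5: P1 pit3 -> P1=[5,4,1,0,7,4](1) P2=[5,1,3,0,5,1](2)
Move 6: P2 pit5 -> P1=[5,4,1,0,7,4](1) P2=[5,1,3,0,5,0](3)
Move 7: P2 pit4 -> P1=[6,5,2,0,7,4](1) P2=[5,1,3,0,0,1](4)
Move 8: P2 pit0 -> P1=[6,5,2,0,7,4](1) P2=[0,2,4,1,1,2](4)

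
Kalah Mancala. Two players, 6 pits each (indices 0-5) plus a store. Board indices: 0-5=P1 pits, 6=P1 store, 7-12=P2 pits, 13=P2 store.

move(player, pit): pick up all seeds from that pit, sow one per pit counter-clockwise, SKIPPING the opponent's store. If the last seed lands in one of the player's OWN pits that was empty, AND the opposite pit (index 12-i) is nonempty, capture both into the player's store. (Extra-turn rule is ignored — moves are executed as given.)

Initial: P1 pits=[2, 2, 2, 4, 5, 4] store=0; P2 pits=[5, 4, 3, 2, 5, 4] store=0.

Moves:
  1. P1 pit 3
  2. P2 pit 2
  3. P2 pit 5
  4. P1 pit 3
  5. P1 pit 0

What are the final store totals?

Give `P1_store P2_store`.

Answer: 1 1

Derivation:
Move 1: P1 pit3 -> P1=[2,2,2,0,6,5](1) P2=[6,4,3,2,5,4](0)
Move 2: P2 pit2 -> P1=[2,2,2,0,6,5](1) P2=[6,4,0,3,6,5](0)
Move 3: P2 pit5 -> P1=[3,3,3,1,6,5](1) P2=[6,4,0,3,6,0](1)
Move 4: P1 pit3 -> P1=[3,3,3,0,7,5](1) P2=[6,4,0,3,6,0](1)
Move 5: P1 pit0 -> P1=[0,4,4,1,7,5](1) P2=[6,4,0,3,6,0](1)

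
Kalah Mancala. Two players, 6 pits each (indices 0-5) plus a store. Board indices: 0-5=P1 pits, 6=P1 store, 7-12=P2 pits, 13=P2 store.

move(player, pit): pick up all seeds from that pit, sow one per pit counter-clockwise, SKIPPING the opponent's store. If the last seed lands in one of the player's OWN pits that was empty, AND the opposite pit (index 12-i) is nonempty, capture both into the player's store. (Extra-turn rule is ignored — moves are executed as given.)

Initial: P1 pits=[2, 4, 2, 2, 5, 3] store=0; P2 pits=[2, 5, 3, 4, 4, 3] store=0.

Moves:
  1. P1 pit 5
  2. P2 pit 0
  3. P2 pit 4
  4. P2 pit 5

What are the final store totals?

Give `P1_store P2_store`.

Answer: 1 2

Derivation:
Move 1: P1 pit5 -> P1=[2,4,2,2,5,0](1) P2=[3,6,3,4,4,3](0)
Move 2: P2 pit0 -> P1=[2,4,2,2,5,0](1) P2=[0,7,4,5,4,3](0)
Move 3: P2 pit4 -> P1=[3,5,2,2,5,0](1) P2=[0,7,4,5,0,4](1)
Move 4: P2 pit5 -> P1=[4,6,3,2,5,0](1) P2=[0,7,4,5,0,0](2)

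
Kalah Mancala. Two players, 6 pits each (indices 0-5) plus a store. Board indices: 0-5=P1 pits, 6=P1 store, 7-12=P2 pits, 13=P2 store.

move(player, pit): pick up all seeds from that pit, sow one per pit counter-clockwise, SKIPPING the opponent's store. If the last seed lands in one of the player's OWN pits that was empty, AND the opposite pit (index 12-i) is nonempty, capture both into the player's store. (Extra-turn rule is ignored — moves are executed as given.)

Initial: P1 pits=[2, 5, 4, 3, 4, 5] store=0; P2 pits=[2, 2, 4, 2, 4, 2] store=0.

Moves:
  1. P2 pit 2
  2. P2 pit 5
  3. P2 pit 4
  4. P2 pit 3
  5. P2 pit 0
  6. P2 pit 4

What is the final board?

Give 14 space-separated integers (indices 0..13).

Answer: 4 7 5 0 4 5 0 0 3 0 0 0 3 8

Derivation:
Move 1: P2 pit2 -> P1=[2,5,4,3,4,5](0) P2=[2,2,0,3,5,3](1)
Move 2: P2 pit5 -> P1=[3,6,4,3,4,5](0) P2=[2,2,0,3,5,0](2)
Move 3: P2 pit4 -> P1=[4,7,5,3,4,5](0) P2=[2,2,0,3,0,1](3)
Move 4: P2 pit3 -> P1=[4,7,5,3,4,5](0) P2=[2,2,0,0,1,2](4)
Move 5: P2 pit0 -> P1=[4,7,5,0,4,5](0) P2=[0,3,0,0,1,2](8)
Move 6: P2 pit4 -> P1=[4,7,5,0,4,5](0) P2=[0,3,0,0,0,3](8)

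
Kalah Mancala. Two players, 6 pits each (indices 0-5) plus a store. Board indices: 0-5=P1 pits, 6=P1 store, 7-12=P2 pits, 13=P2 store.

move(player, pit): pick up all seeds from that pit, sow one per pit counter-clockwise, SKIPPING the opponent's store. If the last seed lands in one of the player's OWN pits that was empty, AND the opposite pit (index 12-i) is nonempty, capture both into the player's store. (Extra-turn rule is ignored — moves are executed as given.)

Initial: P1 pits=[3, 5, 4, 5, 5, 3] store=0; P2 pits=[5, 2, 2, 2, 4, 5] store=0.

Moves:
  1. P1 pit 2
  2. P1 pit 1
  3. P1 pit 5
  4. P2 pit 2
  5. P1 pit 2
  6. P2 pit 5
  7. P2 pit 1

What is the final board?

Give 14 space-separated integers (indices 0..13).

Move 1: P1 pit2 -> P1=[3,5,0,6,6,4](1) P2=[5,2,2,2,4,5](0)
Move 2: P1 pit1 -> P1=[3,0,1,7,7,5](2) P2=[5,2,2,2,4,5](0)
Move 3: P1 pit5 -> P1=[3,0,1,7,7,0](3) P2=[6,3,3,3,4,5](0)
Move 4: P2 pit2 -> P1=[3,0,1,7,7,0](3) P2=[6,3,0,4,5,6](0)
Move 5: P1 pit2 -> P1=[3,0,0,8,7,0](3) P2=[6,3,0,4,5,6](0)
Move 6: P2 pit5 -> P1=[4,1,1,9,8,0](3) P2=[6,3,0,4,5,0](1)
Move 7: P2 pit1 -> P1=[4,1,1,9,8,0](3) P2=[6,0,1,5,6,0](1)

Answer: 4 1 1 9 8 0 3 6 0 1 5 6 0 1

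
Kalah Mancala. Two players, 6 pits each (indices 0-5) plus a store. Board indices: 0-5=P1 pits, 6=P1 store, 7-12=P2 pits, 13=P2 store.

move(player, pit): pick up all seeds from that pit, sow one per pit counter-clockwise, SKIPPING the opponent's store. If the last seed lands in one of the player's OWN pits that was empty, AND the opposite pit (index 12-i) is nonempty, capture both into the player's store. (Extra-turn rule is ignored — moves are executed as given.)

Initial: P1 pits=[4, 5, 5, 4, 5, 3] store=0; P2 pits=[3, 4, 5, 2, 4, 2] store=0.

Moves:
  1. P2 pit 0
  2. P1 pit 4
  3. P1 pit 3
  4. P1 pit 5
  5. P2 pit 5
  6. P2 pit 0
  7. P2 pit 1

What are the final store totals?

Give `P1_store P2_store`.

Answer: 3 2

Derivation:
Move 1: P2 pit0 -> P1=[4,5,5,4,5,3](0) P2=[0,5,6,3,4,2](0)
Move 2: P1 pit4 -> P1=[4,5,5,4,0,4](1) P2=[1,6,7,3,4,2](0)
Move 3: P1 pit3 -> P1=[4,5,5,0,1,5](2) P2=[2,6,7,3,4,2](0)
Move 4: P1 pit5 -> P1=[4,5,5,0,1,0](3) P2=[3,7,8,4,4,2](0)
Move 5: P2 pit5 -> P1=[5,5,5,0,1,0](3) P2=[3,7,8,4,4,0](1)
Move 6: P2 pit0 -> P1=[5,5,5,0,1,0](3) P2=[0,8,9,5,4,0](1)
Move 7: P2 pit1 -> P1=[6,6,6,0,1,0](3) P2=[0,0,10,6,5,1](2)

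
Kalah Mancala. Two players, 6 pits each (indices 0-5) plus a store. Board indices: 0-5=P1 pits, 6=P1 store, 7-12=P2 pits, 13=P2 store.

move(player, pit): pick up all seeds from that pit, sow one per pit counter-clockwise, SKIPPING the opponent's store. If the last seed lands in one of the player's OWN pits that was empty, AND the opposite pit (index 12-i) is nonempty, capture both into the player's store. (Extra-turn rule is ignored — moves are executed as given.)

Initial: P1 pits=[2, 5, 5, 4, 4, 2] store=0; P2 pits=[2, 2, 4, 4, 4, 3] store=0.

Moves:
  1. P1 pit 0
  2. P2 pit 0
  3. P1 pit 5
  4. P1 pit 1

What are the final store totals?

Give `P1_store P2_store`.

Move 1: P1 pit0 -> P1=[0,6,6,4,4,2](0) P2=[2,2,4,4,4,3](0)
Move 2: P2 pit0 -> P1=[0,6,6,4,4,2](0) P2=[0,3,5,4,4,3](0)
Move 3: P1 pit5 -> P1=[0,6,6,4,4,0](1) P2=[1,3,5,4,4,3](0)
Move 4: P1 pit1 -> P1=[0,0,7,5,5,1](2) P2=[2,3,5,4,4,3](0)

Answer: 2 0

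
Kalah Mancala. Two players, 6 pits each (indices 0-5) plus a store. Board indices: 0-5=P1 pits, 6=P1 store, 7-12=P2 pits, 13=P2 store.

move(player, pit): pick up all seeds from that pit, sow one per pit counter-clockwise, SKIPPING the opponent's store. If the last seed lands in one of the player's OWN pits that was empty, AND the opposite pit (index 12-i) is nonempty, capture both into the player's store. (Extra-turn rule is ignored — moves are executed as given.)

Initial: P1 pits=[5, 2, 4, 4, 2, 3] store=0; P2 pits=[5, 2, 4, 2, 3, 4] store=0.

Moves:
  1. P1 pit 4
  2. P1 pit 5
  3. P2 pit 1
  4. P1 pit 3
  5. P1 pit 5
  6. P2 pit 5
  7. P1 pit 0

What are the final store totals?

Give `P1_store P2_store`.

Answer: 5 1

Derivation:
Move 1: P1 pit4 -> P1=[5,2,4,4,0,4](1) P2=[5,2,4,2,3,4](0)
Move 2: P1 pit5 -> P1=[5,2,4,4,0,0](2) P2=[6,3,5,2,3,4](0)
Move 3: P2 pit1 -> P1=[5,2,4,4,0,0](2) P2=[6,0,6,3,4,4](0)
Move 4: P1 pit3 -> P1=[5,2,4,0,1,1](3) P2=[7,0,6,3,4,4](0)
Move 5: P1 pit5 -> P1=[5,2,4,0,1,0](4) P2=[7,0,6,3,4,4](0)
Move 6: P2 pit5 -> P1=[6,3,5,0,1,0](4) P2=[7,0,6,3,4,0](1)
Move 7: P1 pit0 -> P1=[0,4,6,1,2,1](5) P2=[7,0,6,3,4,0](1)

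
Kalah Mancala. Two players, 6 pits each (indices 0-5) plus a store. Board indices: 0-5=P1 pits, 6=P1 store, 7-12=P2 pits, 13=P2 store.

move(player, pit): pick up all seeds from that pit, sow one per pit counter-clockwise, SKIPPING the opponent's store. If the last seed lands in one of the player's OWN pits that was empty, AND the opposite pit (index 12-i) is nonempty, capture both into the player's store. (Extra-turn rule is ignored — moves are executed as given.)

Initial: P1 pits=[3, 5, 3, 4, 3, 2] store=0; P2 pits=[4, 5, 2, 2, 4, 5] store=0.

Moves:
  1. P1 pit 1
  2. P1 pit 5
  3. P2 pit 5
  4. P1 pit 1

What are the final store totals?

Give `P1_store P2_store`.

Move 1: P1 pit1 -> P1=[3,0,4,5,4,3](1) P2=[4,5,2,2,4,5](0)
Move 2: P1 pit5 -> P1=[3,0,4,5,4,0](2) P2=[5,6,2,2,4,5](0)
Move 3: P2 pit5 -> P1=[4,1,5,6,4,0](2) P2=[5,6,2,2,4,0](1)
Move 4: P1 pit1 -> P1=[4,0,6,6,4,0](2) P2=[5,6,2,2,4,0](1)

Answer: 2 1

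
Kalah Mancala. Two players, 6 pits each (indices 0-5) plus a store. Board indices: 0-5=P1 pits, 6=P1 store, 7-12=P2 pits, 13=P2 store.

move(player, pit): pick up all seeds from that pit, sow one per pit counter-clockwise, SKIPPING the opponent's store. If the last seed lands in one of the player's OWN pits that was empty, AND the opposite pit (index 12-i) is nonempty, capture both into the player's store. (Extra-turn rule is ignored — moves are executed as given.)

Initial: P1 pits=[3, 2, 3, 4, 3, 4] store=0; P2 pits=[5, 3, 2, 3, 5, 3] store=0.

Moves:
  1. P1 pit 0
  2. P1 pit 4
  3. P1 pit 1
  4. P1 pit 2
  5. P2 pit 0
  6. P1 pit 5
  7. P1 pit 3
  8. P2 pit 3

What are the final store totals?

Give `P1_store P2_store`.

Answer: 8 2

Derivation:
Move 1: P1 pit0 -> P1=[0,3,4,5,3,4](0) P2=[5,3,2,3,5,3](0)
Move 2: P1 pit4 -> P1=[0,3,4,5,0,5](1) P2=[6,3,2,3,5,3](0)
Move 3: P1 pit1 -> P1=[0,0,5,6,0,5](5) P2=[6,0,2,3,5,3](0)
Move 4: P1 pit2 -> P1=[0,0,0,7,1,6](6) P2=[7,0,2,3,5,3](0)
Move 5: P2 pit0 -> P1=[1,0,0,7,1,6](6) P2=[0,1,3,4,6,4](1)
Move 6: P1 pit5 -> P1=[1,0,0,7,1,0](7) P2=[1,2,4,5,7,4](1)
Move 7: P1 pit3 -> P1=[1,0,0,0,2,1](8) P2=[2,3,5,6,7,4](1)
Move 8: P2 pit3 -> P1=[2,1,1,0,2,1](8) P2=[2,3,5,0,8,5](2)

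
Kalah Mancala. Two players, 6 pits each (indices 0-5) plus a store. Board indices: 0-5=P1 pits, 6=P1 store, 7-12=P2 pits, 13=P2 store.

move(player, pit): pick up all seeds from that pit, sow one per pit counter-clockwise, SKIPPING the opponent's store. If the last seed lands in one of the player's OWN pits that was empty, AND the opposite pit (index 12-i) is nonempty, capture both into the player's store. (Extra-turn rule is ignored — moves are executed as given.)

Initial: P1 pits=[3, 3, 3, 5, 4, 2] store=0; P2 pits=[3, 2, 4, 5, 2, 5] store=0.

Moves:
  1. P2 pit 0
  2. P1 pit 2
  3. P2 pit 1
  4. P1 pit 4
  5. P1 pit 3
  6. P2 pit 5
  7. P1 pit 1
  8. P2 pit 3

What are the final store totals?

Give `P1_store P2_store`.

Answer: 2 2

Derivation:
Move 1: P2 pit0 -> P1=[3,3,3,5,4,2](0) P2=[0,3,5,6,2,5](0)
Move 2: P1 pit2 -> P1=[3,3,0,6,5,3](0) P2=[0,3,5,6,2,5](0)
Move 3: P2 pit1 -> P1=[3,3,0,6,5,3](0) P2=[0,0,6,7,3,5](0)
Move 4: P1 pit4 -> P1=[3,3,0,6,0,4](1) P2=[1,1,7,7,3,5](0)
Move 5: P1 pit3 -> P1=[3,3,0,0,1,5](2) P2=[2,2,8,7,3,5](0)
Move 6: P2 pit5 -> P1=[4,4,1,1,1,5](2) P2=[2,2,8,7,3,0](1)
Move 7: P1 pit1 -> P1=[4,0,2,2,2,6](2) P2=[2,2,8,7,3,0](1)
Move 8: P2 pit3 -> P1=[5,1,3,3,2,6](2) P2=[2,2,8,0,4,1](2)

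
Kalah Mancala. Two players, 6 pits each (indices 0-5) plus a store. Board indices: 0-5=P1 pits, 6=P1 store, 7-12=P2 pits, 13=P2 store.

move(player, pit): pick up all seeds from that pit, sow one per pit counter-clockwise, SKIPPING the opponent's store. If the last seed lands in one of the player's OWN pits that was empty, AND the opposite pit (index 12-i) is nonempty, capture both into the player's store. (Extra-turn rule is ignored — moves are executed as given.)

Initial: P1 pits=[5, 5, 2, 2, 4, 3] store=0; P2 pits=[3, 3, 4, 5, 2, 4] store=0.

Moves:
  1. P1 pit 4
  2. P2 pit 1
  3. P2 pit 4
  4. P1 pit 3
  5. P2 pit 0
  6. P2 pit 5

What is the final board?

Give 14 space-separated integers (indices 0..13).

Answer: 7 1 3 1 2 5 1 0 1 6 7 0 0 8

Derivation:
Move 1: P1 pit4 -> P1=[5,5,2,2,0,4](1) P2=[4,4,4,5,2,4](0)
Move 2: P2 pit1 -> P1=[5,5,2,2,0,4](1) P2=[4,0,5,6,3,5](0)
Move 3: P2 pit4 -> P1=[6,5,2,2,0,4](1) P2=[4,0,5,6,0,6](1)
Move 4: P1 pit3 -> P1=[6,5,2,0,1,5](1) P2=[4,0,5,6,0,6](1)
Move 5: P2 pit0 -> P1=[6,0,2,0,1,5](1) P2=[0,1,6,7,0,6](7)
Move 6: P2 pit5 -> P1=[7,1,3,1,2,5](1) P2=[0,1,6,7,0,0](8)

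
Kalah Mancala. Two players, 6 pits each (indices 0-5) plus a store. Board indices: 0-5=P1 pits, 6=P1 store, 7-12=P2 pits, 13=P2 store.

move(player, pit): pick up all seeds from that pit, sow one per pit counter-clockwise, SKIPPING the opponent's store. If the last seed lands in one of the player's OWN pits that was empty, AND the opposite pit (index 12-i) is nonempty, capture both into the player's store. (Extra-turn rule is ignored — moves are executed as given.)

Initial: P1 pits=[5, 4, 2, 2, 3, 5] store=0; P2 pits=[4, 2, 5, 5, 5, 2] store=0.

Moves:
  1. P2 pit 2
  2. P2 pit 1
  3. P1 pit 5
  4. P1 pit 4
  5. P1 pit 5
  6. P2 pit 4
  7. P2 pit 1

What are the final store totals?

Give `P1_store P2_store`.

Answer: 3 2

Derivation:
Move 1: P2 pit2 -> P1=[6,4,2,2,3,5](0) P2=[4,2,0,6,6,3](1)
Move 2: P2 pit1 -> P1=[6,4,2,2,3,5](0) P2=[4,0,1,7,6,3](1)
Move 3: P1 pit5 -> P1=[6,4,2,2,3,0](1) P2=[5,1,2,8,6,3](1)
Move 4: P1 pit4 -> P1=[6,4,2,2,0,1](2) P2=[6,1,2,8,6,3](1)
Move 5: P1 pit5 -> P1=[6,4,2,2,0,0](3) P2=[6,1,2,8,6,3](1)
Move 6: P2 pit4 -> P1=[7,5,3,3,0,0](3) P2=[6,1,2,8,0,4](2)
Move 7: P2 pit1 -> P1=[7,5,3,3,0,0](3) P2=[6,0,3,8,0,4](2)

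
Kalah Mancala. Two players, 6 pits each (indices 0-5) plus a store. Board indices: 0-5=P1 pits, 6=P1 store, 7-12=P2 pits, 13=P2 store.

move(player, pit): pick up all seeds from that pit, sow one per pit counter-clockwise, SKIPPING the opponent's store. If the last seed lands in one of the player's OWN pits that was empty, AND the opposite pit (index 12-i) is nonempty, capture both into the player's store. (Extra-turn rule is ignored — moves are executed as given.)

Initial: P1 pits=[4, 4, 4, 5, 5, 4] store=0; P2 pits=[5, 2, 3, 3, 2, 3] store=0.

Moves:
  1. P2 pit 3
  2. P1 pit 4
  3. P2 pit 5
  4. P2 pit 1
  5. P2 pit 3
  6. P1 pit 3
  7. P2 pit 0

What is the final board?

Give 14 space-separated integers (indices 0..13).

Answer: 6 5 5 0 1 6 2 0 2 6 1 6 1 3

Derivation:
Move 1: P2 pit3 -> P1=[4,4,4,5,5,4](0) P2=[5,2,3,0,3,4](1)
Move 2: P1 pit4 -> P1=[4,4,4,5,0,5](1) P2=[6,3,4,0,3,4](1)
Move 3: P2 pit5 -> P1=[5,5,5,5,0,5](1) P2=[6,3,4,0,3,0](2)
Move 4: P2 pit1 -> P1=[5,5,5,5,0,5](1) P2=[6,0,5,1,4,0](2)
Move 5: P2 pit3 -> P1=[5,5,5,5,0,5](1) P2=[6,0,5,0,5,0](2)
Move 6: P1 pit3 -> P1=[5,5,5,0,1,6](2) P2=[7,1,5,0,5,0](2)
Move 7: P2 pit0 -> P1=[6,5,5,0,1,6](2) P2=[0,2,6,1,6,1](3)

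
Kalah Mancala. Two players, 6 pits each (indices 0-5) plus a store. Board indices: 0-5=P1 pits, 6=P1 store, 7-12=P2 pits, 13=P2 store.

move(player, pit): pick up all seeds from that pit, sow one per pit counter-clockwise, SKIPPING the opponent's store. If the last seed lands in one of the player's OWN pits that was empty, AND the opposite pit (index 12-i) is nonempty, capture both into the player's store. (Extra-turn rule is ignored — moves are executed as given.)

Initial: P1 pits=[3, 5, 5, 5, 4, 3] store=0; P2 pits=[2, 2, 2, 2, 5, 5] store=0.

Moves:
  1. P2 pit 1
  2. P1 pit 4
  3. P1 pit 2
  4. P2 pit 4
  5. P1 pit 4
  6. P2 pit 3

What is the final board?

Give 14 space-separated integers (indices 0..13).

Answer: 4 6 1 6 0 6 2 4 1 3 0 1 7 2

Derivation:
Move 1: P2 pit1 -> P1=[3,5,5,5,4,3](0) P2=[2,0,3,3,5,5](0)
Move 2: P1 pit4 -> P1=[3,5,5,5,0,4](1) P2=[3,1,3,3,5,5](0)
Move 3: P1 pit2 -> P1=[3,5,0,6,1,5](2) P2=[4,1,3,3,5,5](0)
Move 4: P2 pit4 -> P1=[4,6,1,6,1,5](2) P2=[4,1,3,3,0,6](1)
Move 5: P1 pit4 -> P1=[4,6,1,6,0,6](2) P2=[4,1,3,3,0,6](1)
Move 6: P2 pit3 -> P1=[4,6,1,6,0,6](2) P2=[4,1,3,0,1,7](2)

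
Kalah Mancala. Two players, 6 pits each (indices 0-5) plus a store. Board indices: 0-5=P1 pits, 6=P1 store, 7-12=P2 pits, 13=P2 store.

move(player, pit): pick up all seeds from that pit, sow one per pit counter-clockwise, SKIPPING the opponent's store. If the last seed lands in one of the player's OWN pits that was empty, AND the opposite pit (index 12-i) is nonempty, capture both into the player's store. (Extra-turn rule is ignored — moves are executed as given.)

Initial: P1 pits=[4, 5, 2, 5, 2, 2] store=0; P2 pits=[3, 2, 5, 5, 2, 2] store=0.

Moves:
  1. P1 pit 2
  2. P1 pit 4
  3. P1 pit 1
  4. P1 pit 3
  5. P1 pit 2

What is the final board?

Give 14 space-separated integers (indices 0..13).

Move 1: P1 pit2 -> P1=[4,5,0,6,3,2](0) P2=[3,2,5,5,2,2](0)
Move 2: P1 pit4 -> P1=[4,5,0,6,0,3](1) P2=[4,2,5,5,2,2](0)
Move 3: P1 pit1 -> P1=[4,0,1,7,1,4](2) P2=[4,2,5,5,2,2](0)
Move 4: P1 pit3 -> P1=[4,0,1,0,2,5](3) P2=[5,3,6,6,2,2](0)
Move 5: P1 pit2 -> P1=[4,0,0,0,2,5](10) P2=[5,3,0,6,2,2](0)

Answer: 4 0 0 0 2 5 10 5 3 0 6 2 2 0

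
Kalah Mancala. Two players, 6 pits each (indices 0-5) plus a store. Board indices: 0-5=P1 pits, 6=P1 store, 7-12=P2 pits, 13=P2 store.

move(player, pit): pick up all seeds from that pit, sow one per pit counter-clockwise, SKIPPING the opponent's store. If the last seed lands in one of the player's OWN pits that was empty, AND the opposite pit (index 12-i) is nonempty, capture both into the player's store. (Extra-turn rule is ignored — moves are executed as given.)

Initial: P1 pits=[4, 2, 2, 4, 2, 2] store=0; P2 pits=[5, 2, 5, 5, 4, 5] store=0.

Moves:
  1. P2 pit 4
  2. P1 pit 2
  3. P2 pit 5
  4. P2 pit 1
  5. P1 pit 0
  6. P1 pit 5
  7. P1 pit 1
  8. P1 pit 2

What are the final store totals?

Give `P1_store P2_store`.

Answer: 3 2

Derivation:
Move 1: P2 pit4 -> P1=[5,3,2,4,2,2](0) P2=[5,2,5,5,0,6](1)
Move 2: P1 pit2 -> P1=[5,3,0,5,3,2](0) P2=[5,2,5,5,0,6](1)
Move 3: P2 pit5 -> P1=[6,4,1,6,4,2](0) P2=[5,2,5,5,0,0](2)
Move 4: P2 pit1 -> P1=[6,4,1,6,4,2](0) P2=[5,0,6,6,0,0](2)
Move 5: P1 pit0 -> P1=[0,5,2,7,5,3](1) P2=[5,0,6,6,0,0](2)
Move 6: P1 pit5 -> P1=[0,5,2,7,5,0](2) P2=[6,1,6,6,0,0](2)
Move 7: P1 pit1 -> P1=[0,0,3,8,6,1](3) P2=[6,1,6,6,0,0](2)
Move 8: P1 pit2 -> P1=[0,0,0,9,7,2](3) P2=[6,1,6,6,0,0](2)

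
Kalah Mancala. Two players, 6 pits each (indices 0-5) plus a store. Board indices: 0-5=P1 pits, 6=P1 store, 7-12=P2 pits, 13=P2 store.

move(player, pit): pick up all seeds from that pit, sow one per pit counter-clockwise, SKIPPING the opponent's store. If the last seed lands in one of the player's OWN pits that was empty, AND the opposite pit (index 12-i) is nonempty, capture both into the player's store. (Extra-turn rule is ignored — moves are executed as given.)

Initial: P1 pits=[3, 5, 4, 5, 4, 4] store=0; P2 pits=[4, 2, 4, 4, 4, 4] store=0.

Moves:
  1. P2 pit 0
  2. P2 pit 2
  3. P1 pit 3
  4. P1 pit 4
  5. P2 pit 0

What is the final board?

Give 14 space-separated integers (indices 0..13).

Answer: 4 5 4 0 0 6 2 0 6 2 6 6 5 1

Derivation:
Move 1: P2 pit0 -> P1=[3,5,4,5,4,4](0) P2=[0,3,5,5,5,4](0)
Move 2: P2 pit2 -> P1=[4,5,4,5,4,4](0) P2=[0,3,0,6,6,5](1)
Move 3: P1 pit3 -> P1=[4,5,4,0,5,5](1) P2=[1,4,0,6,6,5](1)
Move 4: P1 pit4 -> P1=[4,5,4,0,0,6](2) P2=[2,5,1,6,6,5](1)
Move 5: P2 pit0 -> P1=[4,5,4,0,0,6](2) P2=[0,6,2,6,6,5](1)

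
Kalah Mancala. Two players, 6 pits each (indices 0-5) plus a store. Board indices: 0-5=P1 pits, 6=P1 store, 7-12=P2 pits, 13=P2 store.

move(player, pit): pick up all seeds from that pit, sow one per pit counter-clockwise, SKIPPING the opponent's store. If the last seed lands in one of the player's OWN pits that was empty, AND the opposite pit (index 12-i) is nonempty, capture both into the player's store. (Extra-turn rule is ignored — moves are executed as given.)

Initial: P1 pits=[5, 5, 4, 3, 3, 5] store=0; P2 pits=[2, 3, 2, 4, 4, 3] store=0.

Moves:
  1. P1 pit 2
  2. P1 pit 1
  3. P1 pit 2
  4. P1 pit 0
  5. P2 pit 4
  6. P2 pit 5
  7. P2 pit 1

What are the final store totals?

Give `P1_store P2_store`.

Answer: 2 6

Derivation:
Move 1: P1 pit2 -> P1=[5,5,0,4,4,6](1) P2=[2,3,2,4,4,3](0)
Move 2: P1 pit1 -> P1=[5,0,1,5,5,7](2) P2=[2,3,2,4,4,3](0)
Move 3: P1 pit2 -> P1=[5,0,0,6,5,7](2) P2=[2,3,2,4,4,3](0)
Move 4: P1 pit0 -> P1=[0,1,1,7,6,8](2) P2=[2,3,2,4,4,3](0)
Move 5: P2 pit4 -> P1=[1,2,1,7,6,8](2) P2=[2,3,2,4,0,4](1)
Move 6: P2 pit5 -> P1=[2,3,2,7,6,8](2) P2=[2,3,2,4,0,0](2)
Move 7: P2 pit1 -> P1=[2,0,2,7,6,8](2) P2=[2,0,3,5,0,0](6)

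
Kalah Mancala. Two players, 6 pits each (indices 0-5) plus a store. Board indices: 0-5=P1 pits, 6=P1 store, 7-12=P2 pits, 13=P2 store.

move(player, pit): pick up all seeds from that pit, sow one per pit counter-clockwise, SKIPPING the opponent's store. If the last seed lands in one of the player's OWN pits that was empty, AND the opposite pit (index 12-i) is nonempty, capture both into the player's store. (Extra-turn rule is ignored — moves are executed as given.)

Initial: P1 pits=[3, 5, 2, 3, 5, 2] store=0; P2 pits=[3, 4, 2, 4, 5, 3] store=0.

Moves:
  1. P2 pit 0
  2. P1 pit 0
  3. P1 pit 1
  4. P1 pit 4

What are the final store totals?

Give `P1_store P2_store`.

Move 1: P2 pit0 -> P1=[3,5,2,3,5,2](0) P2=[0,5,3,5,5,3](0)
Move 2: P1 pit0 -> P1=[0,6,3,4,5,2](0) P2=[0,5,3,5,5,3](0)
Move 3: P1 pit1 -> P1=[0,0,4,5,6,3](1) P2=[1,5,3,5,5,3](0)
Move 4: P1 pit4 -> P1=[0,0,4,5,0,4](2) P2=[2,6,4,6,5,3](0)

Answer: 2 0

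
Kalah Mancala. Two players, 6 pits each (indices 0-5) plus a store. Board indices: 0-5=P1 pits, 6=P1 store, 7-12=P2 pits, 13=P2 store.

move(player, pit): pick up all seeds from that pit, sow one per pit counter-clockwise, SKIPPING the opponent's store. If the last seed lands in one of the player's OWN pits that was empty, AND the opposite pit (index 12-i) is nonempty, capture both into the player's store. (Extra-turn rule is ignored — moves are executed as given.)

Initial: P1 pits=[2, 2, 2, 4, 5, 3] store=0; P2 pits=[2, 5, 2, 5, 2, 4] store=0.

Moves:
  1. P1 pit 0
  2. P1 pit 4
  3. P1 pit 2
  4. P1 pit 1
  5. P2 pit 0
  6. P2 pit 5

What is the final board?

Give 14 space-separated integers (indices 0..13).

Answer: 1 1 2 6 2 5 1 0 7 4 6 2 0 1

Derivation:
Move 1: P1 pit0 -> P1=[0,3,3,4,5,3](0) P2=[2,5,2,5,2,4](0)
Move 2: P1 pit4 -> P1=[0,3,3,4,0,4](1) P2=[3,6,3,5,2,4](0)
Move 3: P1 pit2 -> P1=[0,3,0,5,1,5](1) P2=[3,6,3,5,2,4](0)
Move 4: P1 pit1 -> P1=[0,0,1,6,2,5](1) P2=[3,6,3,5,2,4](0)
Move 5: P2 pit0 -> P1=[0,0,1,6,2,5](1) P2=[0,7,4,6,2,4](0)
Move 6: P2 pit5 -> P1=[1,1,2,6,2,5](1) P2=[0,7,4,6,2,0](1)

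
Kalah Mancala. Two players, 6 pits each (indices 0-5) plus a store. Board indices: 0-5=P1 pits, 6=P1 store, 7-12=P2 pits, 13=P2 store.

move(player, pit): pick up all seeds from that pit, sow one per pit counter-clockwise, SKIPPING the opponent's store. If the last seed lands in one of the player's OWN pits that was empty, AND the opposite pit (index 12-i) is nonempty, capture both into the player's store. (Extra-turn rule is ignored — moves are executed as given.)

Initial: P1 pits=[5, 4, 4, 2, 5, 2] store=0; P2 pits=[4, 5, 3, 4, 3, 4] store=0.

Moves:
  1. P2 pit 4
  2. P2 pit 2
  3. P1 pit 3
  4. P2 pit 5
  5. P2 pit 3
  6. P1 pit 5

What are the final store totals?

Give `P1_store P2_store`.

Move 1: P2 pit4 -> P1=[6,4,4,2,5,2](0) P2=[4,5,3,4,0,5](1)
Move 2: P2 pit2 -> P1=[6,4,4,2,5,2](0) P2=[4,5,0,5,1,6](1)
Move 3: P1 pit3 -> P1=[6,4,4,0,6,3](0) P2=[4,5,0,5,1,6](1)
Move 4: P2 pit5 -> P1=[7,5,5,1,7,3](0) P2=[4,5,0,5,1,0](2)
Move 5: P2 pit3 -> P1=[8,6,5,1,7,3](0) P2=[4,5,0,0,2,1](3)
Move 6: P1 pit5 -> P1=[8,6,5,1,7,0](1) P2=[5,6,0,0,2,1](3)

Answer: 1 3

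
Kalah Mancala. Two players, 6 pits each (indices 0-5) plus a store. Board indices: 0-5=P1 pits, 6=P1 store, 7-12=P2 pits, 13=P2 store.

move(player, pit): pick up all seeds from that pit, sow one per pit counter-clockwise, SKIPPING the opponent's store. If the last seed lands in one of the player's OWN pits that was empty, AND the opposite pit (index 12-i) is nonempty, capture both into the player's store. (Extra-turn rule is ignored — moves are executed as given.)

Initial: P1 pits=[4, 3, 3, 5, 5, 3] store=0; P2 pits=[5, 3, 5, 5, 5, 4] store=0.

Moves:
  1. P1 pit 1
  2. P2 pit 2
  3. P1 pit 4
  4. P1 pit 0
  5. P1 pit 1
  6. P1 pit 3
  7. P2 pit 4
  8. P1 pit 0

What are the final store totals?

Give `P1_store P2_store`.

Answer: 2 2

Derivation:
Move 1: P1 pit1 -> P1=[4,0,4,6,6,3](0) P2=[5,3,5,5,5,4](0)
Move 2: P2 pit2 -> P1=[5,0,4,6,6,3](0) P2=[5,3,0,6,6,5](1)
Move 3: P1 pit4 -> P1=[5,0,4,6,0,4](1) P2=[6,4,1,7,6,5](1)
Move 4: P1 pit0 -> P1=[0,1,5,7,1,5](1) P2=[6,4,1,7,6,5](1)
Move 5: P1 pit1 -> P1=[0,0,6,7,1,5](1) P2=[6,4,1,7,6,5](1)
Move 6: P1 pit3 -> P1=[0,0,6,0,2,6](2) P2=[7,5,2,8,6,5](1)
Move 7: P2 pit4 -> P1=[1,1,7,1,2,6](2) P2=[7,5,2,8,0,6](2)
Move 8: P1 pit0 -> P1=[0,2,7,1,2,6](2) P2=[7,5,2,8,0,6](2)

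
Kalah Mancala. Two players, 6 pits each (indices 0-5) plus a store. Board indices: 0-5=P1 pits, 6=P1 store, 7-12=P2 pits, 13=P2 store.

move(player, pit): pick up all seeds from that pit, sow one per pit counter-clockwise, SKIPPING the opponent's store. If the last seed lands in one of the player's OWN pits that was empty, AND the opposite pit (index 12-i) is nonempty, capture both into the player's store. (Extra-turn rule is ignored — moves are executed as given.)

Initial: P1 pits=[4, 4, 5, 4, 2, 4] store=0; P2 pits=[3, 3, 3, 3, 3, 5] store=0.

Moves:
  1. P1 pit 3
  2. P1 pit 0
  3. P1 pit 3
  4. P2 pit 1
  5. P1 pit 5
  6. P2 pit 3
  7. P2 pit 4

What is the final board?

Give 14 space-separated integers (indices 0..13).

Move 1: P1 pit3 -> P1=[4,4,5,0,3,5](1) P2=[4,3,3,3,3,5](0)
Move 2: P1 pit0 -> P1=[0,5,6,1,4,5](1) P2=[4,3,3,3,3,5](0)
Move 3: P1 pit3 -> P1=[0,5,6,0,5,5](1) P2=[4,3,3,3,3,5](0)
Move 4: P2 pit1 -> P1=[0,5,6,0,5,5](1) P2=[4,0,4,4,4,5](0)
Move 5: P1 pit5 -> P1=[0,5,6,0,5,0](2) P2=[5,1,5,5,4,5](0)
Move 6: P2 pit3 -> P1=[1,6,6,0,5,0](2) P2=[5,1,5,0,5,6](1)
Move 7: P2 pit4 -> P1=[2,7,7,0,5,0](2) P2=[5,1,5,0,0,7](2)

Answer: 2 7 7 0 5 0 2 5 1 5 0 0 7 2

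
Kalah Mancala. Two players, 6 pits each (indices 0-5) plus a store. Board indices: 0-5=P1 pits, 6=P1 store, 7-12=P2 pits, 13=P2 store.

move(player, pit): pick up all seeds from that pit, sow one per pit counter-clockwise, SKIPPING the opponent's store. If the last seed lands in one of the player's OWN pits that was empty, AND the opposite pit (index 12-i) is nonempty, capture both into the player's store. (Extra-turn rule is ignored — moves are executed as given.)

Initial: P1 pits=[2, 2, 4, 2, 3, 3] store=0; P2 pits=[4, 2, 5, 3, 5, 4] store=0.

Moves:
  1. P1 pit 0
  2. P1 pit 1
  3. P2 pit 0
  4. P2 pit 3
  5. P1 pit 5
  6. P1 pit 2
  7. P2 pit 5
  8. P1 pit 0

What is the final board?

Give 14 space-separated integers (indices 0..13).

Answer: 0 2 2 5 5 1 2 2 5 6 0 7 0 2

Derivation:
Move 1: P1 pit0 -> P1=[0,3,5,2,3,3](0) P2=[4,2,5,3,5,4](0)
Move 2: P1 pit1 -> P1=[0,0,6,3,4,3](0) P2=[4,2,5,3,5,4](0)
Move 3: P2 pit0 -> P1=[0,0,6,3,4,3](0) P2=[0,3,6,4,6,4](0)
Move 4: P2 pit3 -> P1=[1,0,6,3,4,3](0) P2=[0,3,6,0,7,5](1)
Move 5: P1 pit5 -> P1=[1,0,6,3,4,0](1) P2=[1,4,6,0,7,5](1)
Move 6: P1 pit2 -> P1=[1,0,0,4,5,1](2) P2=[2,5,6,0,7,5](1)
Move 7: P2 pit5 -> P1=[2,1,1,5,5,1](2) P2=[2,5,6,0,7,0](2)
Move 8: P1 pit0 -> P1=[0,2,2,5,5,1](2) P2=[2,5,6,0,7,0](2)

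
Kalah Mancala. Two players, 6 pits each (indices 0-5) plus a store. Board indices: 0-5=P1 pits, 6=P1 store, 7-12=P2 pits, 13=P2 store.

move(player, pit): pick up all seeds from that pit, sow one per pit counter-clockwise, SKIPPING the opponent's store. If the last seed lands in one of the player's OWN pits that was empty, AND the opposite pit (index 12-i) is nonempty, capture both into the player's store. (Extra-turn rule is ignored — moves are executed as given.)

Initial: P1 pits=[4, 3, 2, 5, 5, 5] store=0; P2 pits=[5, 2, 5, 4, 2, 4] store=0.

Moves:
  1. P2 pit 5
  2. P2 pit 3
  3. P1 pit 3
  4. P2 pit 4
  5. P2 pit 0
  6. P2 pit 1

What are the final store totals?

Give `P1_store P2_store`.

Answer: 1 4

Derivation:
Move 1: P2 pit5 -> P1=[5,4,3,5,5,5](0) P2=[5,2,5,4,2,0](1)
Move 2: P2 pit3 -> P1=[6,4,3,5,5,5](0) P2=[5,2,5,0,3,1](2)
Move 3: P1 pit3 -> P1=[6,4,3,0,6,6](1) P2=[6,3,5,0,3,1](2)
Move 4: P2 pit4 -> P1=[7,4,3,0,6,6](1) P2=[6,3,5,0,0,2](3)
Move 5: P2 pit0 -> P1=[7,4,3,0,6,6](1) P2=[0,4,6,1,1,3](4)
Move 6: P2 pit1 -> P1=[7,4,3,0,6,6](1) P2=[0,0,7,2,2,4](4)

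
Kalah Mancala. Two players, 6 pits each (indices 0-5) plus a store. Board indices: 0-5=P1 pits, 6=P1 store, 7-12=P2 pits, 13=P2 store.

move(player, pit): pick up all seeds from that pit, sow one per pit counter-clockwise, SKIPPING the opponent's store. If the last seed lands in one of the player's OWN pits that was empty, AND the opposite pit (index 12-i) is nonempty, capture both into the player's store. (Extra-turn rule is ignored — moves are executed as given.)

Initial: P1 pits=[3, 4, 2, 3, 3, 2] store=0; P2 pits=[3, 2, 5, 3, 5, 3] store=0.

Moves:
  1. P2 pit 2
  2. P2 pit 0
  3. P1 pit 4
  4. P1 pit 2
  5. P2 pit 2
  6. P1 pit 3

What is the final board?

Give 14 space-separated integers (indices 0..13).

Answer: 4 4 0 0 1 4 6 2 0 0 6 6 4 1

Derivation:
Move 1: P2 pit2 -> P1=[4,4,2,3,3,2](0) P2=[3,2,0,4,6,4](1)
Move 2: P2 pit0 -> P1=[4,4,2,3,3,2](0) P2=[0,3,1,5,6,4](1)
Move 3: P1 pit4 -> P1=[4,4,2,3,0,3](1) P2=[1,3,1,5,6,4](1)
Move 4: P1 pit2 -> P1=[4,4,0,4,0,3](5) P2=[1,0,1,5,6,4](1)
Move 5: P2 pit2 -> P1=[4,4,0,4,0,3](5) P2=[1,0,0,6,6,4](1)
Move 6: P1 pit3 -> P1=[4,4,0,0,1,4](6) P2=[2,0,0,6,6,4](1)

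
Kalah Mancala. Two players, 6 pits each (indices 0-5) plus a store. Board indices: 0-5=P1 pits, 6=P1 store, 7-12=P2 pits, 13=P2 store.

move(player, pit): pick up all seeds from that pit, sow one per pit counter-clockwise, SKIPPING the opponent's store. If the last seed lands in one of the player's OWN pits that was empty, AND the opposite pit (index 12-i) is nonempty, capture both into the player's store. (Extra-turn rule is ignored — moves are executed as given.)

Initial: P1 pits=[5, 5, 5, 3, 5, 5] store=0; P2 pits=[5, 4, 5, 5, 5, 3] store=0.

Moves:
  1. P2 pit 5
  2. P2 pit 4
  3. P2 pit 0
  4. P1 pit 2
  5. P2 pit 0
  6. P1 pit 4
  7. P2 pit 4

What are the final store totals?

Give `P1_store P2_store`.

Move 1: P2 pit5 -> P1=[6,6,5,3,5,5](0) P2=[5,4,5,5,5,0](1)
Move 2: P2 pit4 -> P1=[7,7,6,3,5,5](0) P2=[5,4,5,5,0,1](2)
Move 3: P2 pit0 -> P1=[7,7,6,3,5,5](0) P2=[0,5,6,6,1,2](2)
Move 4: P1 pit2 -> P1=[7,7,0,4,6,6](1) P2=[1,6,6,6,1,2](2)
Move 5: P2 pit0 -> P1=[7,7,0,4,6,6](1) P2=[0,7,6,6,1,2](2)
Move 6: P1 pit4 -> P1=[7,7,0,4,0,7](2) P2=[1,8,7,7,1,2](2)
Move 7: P2 pit4 -> P1=[7,7,0,4,0,7](2) P2=[1,8,7,7,0,3](2)

Answer: 2 2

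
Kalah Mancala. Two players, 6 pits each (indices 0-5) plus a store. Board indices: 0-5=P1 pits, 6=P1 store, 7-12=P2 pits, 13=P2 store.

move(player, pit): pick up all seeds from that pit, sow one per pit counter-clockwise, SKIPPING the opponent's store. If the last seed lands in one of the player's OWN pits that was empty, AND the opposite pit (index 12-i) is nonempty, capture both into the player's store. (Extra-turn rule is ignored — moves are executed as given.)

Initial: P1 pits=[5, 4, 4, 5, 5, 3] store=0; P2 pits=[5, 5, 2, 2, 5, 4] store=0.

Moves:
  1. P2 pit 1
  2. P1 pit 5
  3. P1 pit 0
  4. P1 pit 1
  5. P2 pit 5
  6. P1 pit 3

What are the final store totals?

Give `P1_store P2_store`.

Answer: 10 2

Derivation:
Move 1: P2 pit1 -> P1=[5,4,4,5,5,3](0) P2=[5,0,3,3,6,5](1)
Move 2: P1 pit5 -> P1=[5,4,4,5,5,0](1) P2=[6,1,3,3,6,5](1)
Move 3: P1 pit0 -> P1=[0,5,5,6,6,0](8) P2=[0,1,3,3,6,5](1)
Move 4: P1 pit1 -> P1=[0,0,6,7,7,1](9) P2=[0,1,3,3,6,5](1)
Move 5: P2 pit5 -> P1=[1,1,7,8,7,1](9) P2=[0,1,3,3,6,0](2)
Move 6: P1 pit3 -> P1=[1,1,7,0,8,2](10) P2=[1,2,4,4,7,0](2)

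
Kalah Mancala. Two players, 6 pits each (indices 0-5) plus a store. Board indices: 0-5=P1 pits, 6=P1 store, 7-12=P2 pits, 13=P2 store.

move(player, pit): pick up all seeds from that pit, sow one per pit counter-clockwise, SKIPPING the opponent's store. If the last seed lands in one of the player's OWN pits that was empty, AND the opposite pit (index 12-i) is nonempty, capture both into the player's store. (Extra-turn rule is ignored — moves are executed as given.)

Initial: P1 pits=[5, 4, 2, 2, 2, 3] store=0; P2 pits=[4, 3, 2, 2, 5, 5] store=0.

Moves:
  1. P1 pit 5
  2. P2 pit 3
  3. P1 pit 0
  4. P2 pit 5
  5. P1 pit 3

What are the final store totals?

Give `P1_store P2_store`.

Move 1: P1 pit5 -> P1=[5,4,2,2,2,0](1) P2=[5,4,2,2,5,5](0)
Move 2: P2 pit3 -> P1=[5,4,2,2,2,0](1) P2=[5,4,2,0,6,6](0)
Move 3: P1 pit0 -> P1=[0,5,3,3,3,0](7) P2=[0,4,2,0,6,6](0)
Move 4: P2 pit5 -> P1=[1,6,4,4,4,0](7) P2=[0,4,2,0,6,0](1)
Move 5: P1 pit3 -> P1=[1,6,4,0,5,1](8) P2=[1,4,2,0,6,0](1)

Answer: 8 1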